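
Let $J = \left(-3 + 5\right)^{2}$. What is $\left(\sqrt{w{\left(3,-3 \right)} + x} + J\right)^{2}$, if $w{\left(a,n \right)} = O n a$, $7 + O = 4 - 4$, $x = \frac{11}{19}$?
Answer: $\frac{1512}{19} + \frac{16 \sqrt{5738}}{19} \approx 143.37$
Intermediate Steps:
$x = \frac{11}{19}$ ($x = 11 \cdot \frac{1}{19} = \frac{11}{19} \approx 0.57895$)
$O = -7$ ($O = -7 + \left(4 - 4\right) = -7 + 0 = -7$)
$w{\left(a,n \right)} = - 7 a n$ ($w{\left(a,n \right)} = - 7 n a = - 7 a n$)
$J = 4$ ($J = 2^{2} = 4$)
$\left(\sqrt{w{\left(3,-3 \right)} + x} + J\right)^{2} = \left(\sqrt{\left(-7\right) 3 \left(-3\right) + \frac{11}{19}} + 4\right)^{2} = \left(\sqrt{63 + \frac{11}{19}} + 4\right)^{2} = \left(\sqrt{\frac{1208}{19}} + 4\right)^{2} = \left(\frac{2 \sqrt{5738}}{19} + 4\right)^{2} = \left(4 + \frac{2 \sqrt{5738}}{19}\right)^{2}$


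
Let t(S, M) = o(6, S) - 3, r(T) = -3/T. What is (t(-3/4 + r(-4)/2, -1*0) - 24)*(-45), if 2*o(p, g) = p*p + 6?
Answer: 270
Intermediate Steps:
o(p, g) = 3 + p**2/2 (o(p, g) = (p*p + 6)/2 = (p**2 + 6)/2 = (6 + p**2)/2 = 3 + p**2/2)
t(S, M) = 18 (t(S, M) = (3 + (1/2)*6**2) - 3 = (3 + (1/2)*36) - 3 = (3 + 18) - 3 = 21 - 3 = 18)
(t(-3/4 + r(-4)/2, -1*0) - 24)*(-45) = (18 - 24)*(-45) = -6*(-45) = 270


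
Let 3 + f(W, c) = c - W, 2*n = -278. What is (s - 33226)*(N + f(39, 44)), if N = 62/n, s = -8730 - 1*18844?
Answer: -13132800/139 ≈ -94481.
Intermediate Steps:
n = -139 (n = (½)*(-278) = -139)
s = -27574 (s = -8730 - 18844 = -27574)
f(W, c) = -3 + c - W (f(W, c) = -3 + (c - W) = -3 + c - W)
N = -62/139 (N = 62/(-139) = -1/139*62 = -62/139 ≈ -0.44604)
(s - 33226)*(N + f(39, 44)) = (-27574 - 33226)*(-62/139 + (-3 + 44 - 1*39)) = -60800*(-62/139 + (-3 + 44 - 39)) = -60800*(-62/139 + 2) = -60800*216/139 = -13132800/139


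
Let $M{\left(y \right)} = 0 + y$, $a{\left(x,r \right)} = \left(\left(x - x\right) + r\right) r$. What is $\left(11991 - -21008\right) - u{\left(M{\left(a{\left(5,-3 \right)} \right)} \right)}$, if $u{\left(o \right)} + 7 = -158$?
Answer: $33164$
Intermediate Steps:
$a{\left(x,r \right)} = r^{2}$ ($a{\left(x,r \right)} = \left(0 + r\right) r = r r = r^{2}$)
$M{\left(y \right)} = y$
$u{\left(o \right)} = -165$ ($u{\left(o \right)} = -7 - 158 = -165$)
$\left(11991 - -21008\right) - u{\left(M{\left(a{\left(5,-3 \right)} \right)} \right)} = \left(11991 - -21008\right) - -165 = \left(11991 + 21008\right) + 165 = 32999 + 165 = 33164$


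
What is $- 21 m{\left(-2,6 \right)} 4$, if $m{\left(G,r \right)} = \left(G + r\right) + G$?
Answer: $-168$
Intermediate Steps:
$m{\left(G,r \right)} = r + 2 G$
$- 21 m{\left(-2,6 \right)} 4 = - 21 \left(6 + 2 \left(-2\right)\right) 4 = - 21 \left(6 - 4\right) 4 = \left(-21\right) 2 \cdot 4 = \left(-42\right) 4 = -168$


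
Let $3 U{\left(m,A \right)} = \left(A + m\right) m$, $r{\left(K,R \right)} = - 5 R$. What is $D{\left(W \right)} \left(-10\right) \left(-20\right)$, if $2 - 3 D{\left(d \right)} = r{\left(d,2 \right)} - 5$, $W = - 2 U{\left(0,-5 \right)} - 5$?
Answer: $\frac{3400}{3} \approx 1133.3$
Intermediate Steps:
$U{\left(m,A \right)} = \frac{m \left(A + m\right)}{3}$ ($U{\left(m,A \right)} = \frac{\left(A + m\right) m}{3} = \frac{m \left(A + m\right)}{3}$)
$W = -5$ ($W = - 2 \cdot \frac{1}{3} \cdot 0 \left(-5 + 0\right) - 5 = - 2 \cdot \frac{1}{3} \cdot 0 \left(-5\right) - 5 = \left(-2\right) 0 - 5 = 0 - 5 = -5$)
$D{\left(d \right)} = \frac{17}{3}$ ($D{\left(d \right)} = \frac{2}{3} - \frac{\left(-5\right) 2 - 5}{3} = \frac{2}{3} - \frac{-10 - 5}{3} = \frac{2}{3} - -5 = \frac{2}{3} + 5 = \frac{17}{3}$)
$D{\left(W \right)} \left(-10\right) \left(-20\right) = \frac{17}{3} \left(-10\right) \left(-20\right) = \left(- \frac{170}{3}\right) \left(-20\right) = \frac{3400}{3}$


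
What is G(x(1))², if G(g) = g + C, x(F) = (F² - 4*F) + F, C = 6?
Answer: 16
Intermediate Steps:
x(F) = F² - 3*F
G(g) = 6 + g (G(g) = g + 6 = 6 + g)
G(x(1))² = (6 + 1*(-3 + 1))² = (6 + 1*(-2))² = (6 - 2)² = 4² = 16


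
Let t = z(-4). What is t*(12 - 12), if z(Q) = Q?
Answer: 0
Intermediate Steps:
t = -4
t*(12 - 12) = -4*(12 - 12) = -4*0 = 0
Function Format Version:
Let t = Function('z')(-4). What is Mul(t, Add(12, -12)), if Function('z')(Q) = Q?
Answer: 0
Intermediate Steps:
t = -4
Mul(t, Add(12, -12)) = Mul(-4, Add(12, -12)) = Mul(-4, 0) = 0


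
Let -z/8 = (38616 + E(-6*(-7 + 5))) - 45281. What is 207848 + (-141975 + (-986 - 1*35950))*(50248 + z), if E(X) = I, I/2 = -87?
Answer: -18778290712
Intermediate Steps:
I = -174 (I = 2*(-87) = -174)
E(X) = -174
z = 54712 (z = -8*((38616 - 174) - 45281) = -8*(38442 - 45281) = -8*(-6839) = 54712)
207848 + (-141975 + (-986 - 1*35950))*(50248 + z) = 207848 + (-141975 + (-986 - 1*35950))*(50248 + 54712) = 207848 + (-141975 + (-986 - 35950))*104960 = 207848 + (-141975 - 36936)*104960 = 207848 - 178911*104960 = 207848 - 18778498560 = -18778290712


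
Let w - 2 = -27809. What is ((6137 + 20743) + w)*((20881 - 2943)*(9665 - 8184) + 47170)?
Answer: -24670573596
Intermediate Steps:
w = -27807 (w = 2 - 27809 = -27807)
((6137 + 20743) + w)*((20881 - 2943)*(9665 - 8184) + 47170) = ((6137 + 20743) - 27807)*((20881 - 2943)*(9665 - 8184) + 47170) = (26880 - 27807)*(17938*1481 + 47170) = -927*(26566178 + 47170) = -927*26613348 = -24670573596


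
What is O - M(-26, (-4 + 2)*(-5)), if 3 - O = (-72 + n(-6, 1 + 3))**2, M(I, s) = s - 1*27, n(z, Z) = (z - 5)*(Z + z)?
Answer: -2480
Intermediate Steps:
n(z, Z) = (-5 + z)*(Z + z)
M(I, s) = -27 + s (M(I, s) = s - 27 = -27 + s)
O = -2497 (O = 3 - (-72 + ((-6)**2 - 5*(1 + 3) - 5*(-6) + (1 + 3)*(-6)))**2 = 3 - (-72 + (36 - 5*4 + 30 + 4*(-6)))**2 = 3 - (-72 + (36 - 20 + 30 - 24))**2 = 3 - (-72 + 22)**2 = 3 - 1*(-50)**2 = 3 - 1*2500 = 3 - 2500 = -2497)
O - M(-26, (-4 + 2)*(-5)) = -2497 - (-27 + (-4 + 2)*(-5)) = -2497 - (-27 - 2*(-5)) = -2497 - (-27 + 10) = -2497 - 1*(-17) = -2497 + 17 = -2480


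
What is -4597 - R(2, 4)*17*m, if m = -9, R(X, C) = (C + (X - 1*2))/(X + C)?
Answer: -4495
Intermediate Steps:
R(X, C) = (-2 + C + X)/(C + X) (R(X, C) = (C + (X - 2))/(C + X) = (C + (-2 + X))/(C + X) = (-2 + C + X)/(C + X))
-4597 - R(2, 4)*17*m = -4597 - ((-2 + 4 + 2)/(4 + 2))*17*(-9) = -4597 - (4/6)*17*(-9) = -4597 - ((⅙)*4)*17*(-9) = -4597 - (⅔)*17*(-9) = -4597 - 34*(-9)/3 = -4597 - 1*(-102) = -4597 + 102 = -4495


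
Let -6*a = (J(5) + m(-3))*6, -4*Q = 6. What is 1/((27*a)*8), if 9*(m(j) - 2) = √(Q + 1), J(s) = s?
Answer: I/(12*(√2 - 126*I)) ≈ -0.00066129 + 7.4223e-6*I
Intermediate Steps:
Q = -3/2 (Q = -¼*6 = -3/2 ≈ -1.5000)
m(j) = 2 + I*√2/18 (m(j) = 2 + √(-3/2 + 1)/9 = 2 + √(-½)/9 = 2 + (I*√2/2)/9 = 2 + I*√2/18)
a = -7 - I*√2/18 (a = -(5 + (2 + I*√2/18))*6/6 = -(7 + I*√2/18)*6/6 = -(42 + I*√2/3)/6 = -7 - I*√2/18 ≈ -7.0 - 0.078567*I)
1/((27*a)*8) = 1/((27*(-7 - I*√2/18))*8) = 1/((-189 - 3*I*√2/2)*8) = 1/(-1512 - 12*I*√2)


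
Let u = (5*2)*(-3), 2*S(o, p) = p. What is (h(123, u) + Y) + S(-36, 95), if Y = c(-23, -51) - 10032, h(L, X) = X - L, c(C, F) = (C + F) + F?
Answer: -20525/2 ≈ -10263.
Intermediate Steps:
S(o, p) = p/2
c(C, F) = C + 2*F
u = -30 (u = 10*(-3) = -30)
Y = -10157 (Y = (-23 + 2*(-51)) - 10032 = (-23 - 102) - 10032 = -125 - 10032 = -10157)
(h(123, u) + Y) + S(-36, 95) = ((-30 - 1*123) - 10157) + (1/2)*95 = ((-30 - 123) - 10157) + 95/2 = (-153 - 10157) + 95/2 = -10310 + 95/2 = -20525/2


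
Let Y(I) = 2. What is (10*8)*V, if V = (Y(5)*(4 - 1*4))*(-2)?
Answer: 0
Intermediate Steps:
V = 0 (V = (2*(4 - 1*4))*(-2) = (2*(4 - 4))*(-2) = (2*0)*(-2) = 0*(-2) = 0)
(10*8)*V = (10*8)*0 = 80*0 = 0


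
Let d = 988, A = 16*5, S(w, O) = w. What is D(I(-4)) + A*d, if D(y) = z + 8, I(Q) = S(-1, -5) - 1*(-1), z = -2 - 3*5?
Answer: 79031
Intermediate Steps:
z = -17 (z = -2 - 15 = -17)
I(Q) = 0 (I(Q) = -1 - 1*(-1) = -1 + 1 = 0)
A = 80
D(y) = -9 (D(y) = -17 + 8 = -9)
D(I(-4)) + A*d = -9 + 80*988 = -9 + 79040 = 79031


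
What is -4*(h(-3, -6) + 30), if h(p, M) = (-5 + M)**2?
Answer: -604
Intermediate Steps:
-4*(h(-3, -6) + 30) = -4*((-5 - 6)**2 + 30) = -4*((-11)**2 + 30) = -4*(121 + 30) = -4*151 = -604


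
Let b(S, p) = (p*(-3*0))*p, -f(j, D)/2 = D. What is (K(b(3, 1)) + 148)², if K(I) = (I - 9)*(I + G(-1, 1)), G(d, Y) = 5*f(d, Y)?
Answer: 56644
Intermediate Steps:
f(j, D) = -2*D
b(S, p) = 0 (b(S, p) = (p*0)*p = 0*p = 0)
G(d, Y) = -10*Y (G(d, Y) = 5*(-2*Y) = -10*Y)
K(I) = (-10 + I)*(-9 + I) (K(I) = (I - 9)*(I - 10*1) = (-9 + I)*(I - 10) = (-9 + I)*(-10 + I) = (-10 + I)*(-9 + I))
(K(b(3, 1)) + 148)² = ((90 + 0² - 19*0) + 148)² = ((90 + 0 + 0) + 148)² = (90 + 148)² = 238² = 56644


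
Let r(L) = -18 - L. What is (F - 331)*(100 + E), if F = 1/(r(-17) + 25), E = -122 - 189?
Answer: 1675973/24 ≈ 69832.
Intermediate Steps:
E = -311
F = 1/24 (F = 1/((-18 - 1*(-17)) + 25) = 1/((-18 + 17) + 25) = 1/(-1 + 25) = 1/24 ≈ 0.041667)
(F - 331)*(100 + E) = (1/24 - 331)*(100 - 311) = -7943/24*(-211) = 1675973/24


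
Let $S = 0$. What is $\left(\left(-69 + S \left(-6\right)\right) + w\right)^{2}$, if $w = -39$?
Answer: $11664$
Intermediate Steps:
$\left(\left(-69 + S \left(-6\right)\right) + w\right)^{2} = \left(\left(-69 + 0 \left(-6\right)\right) - 39\right)^{2} = \left(\left(-69 + 0\right) - 39\right)^{2} = \left(-69 - 39\right)^{2} = \left(-108\right)^{2} = 11664$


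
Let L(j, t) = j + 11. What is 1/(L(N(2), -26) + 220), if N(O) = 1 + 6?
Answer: 1/238 ≈ 0.0042017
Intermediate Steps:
N(O) = 7
L(j, t) = 11 + j
1/(L(N(2), -26) + 220) = 1/((11 + 7) + 220) = 1/(18 + 220) = 1/238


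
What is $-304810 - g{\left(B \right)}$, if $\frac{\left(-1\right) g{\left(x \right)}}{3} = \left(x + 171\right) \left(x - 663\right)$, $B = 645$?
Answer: $-348874$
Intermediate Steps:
$g{\left(x \right)} = - 3 \left(-663 + x\right) \left(171 + x\right)$ ($g{\left(x \right)} = - 3 \left(x + 171\right) \left(x - 663\right) = - 3 \left(171 + x\right) \left(-663 + x\right) = - 3 \left(-663 + x\right) \left(171 + x\right)$)
$-304810 - g{\left(B \right)} = -304810 - \left(340119 - 3 \cdot 645^{2} + 1476 \cdot 645\right) = -304810 - \left(340119 - 1248075 + 952020\right) = -304810 - 44064 = -348874$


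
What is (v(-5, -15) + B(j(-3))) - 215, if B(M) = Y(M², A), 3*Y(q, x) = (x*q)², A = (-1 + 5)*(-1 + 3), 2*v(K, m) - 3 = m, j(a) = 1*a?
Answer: 1507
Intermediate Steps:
j(a) = a
v(K, m) = 3/2 + m/2
A = 8 (A = 4*2 = 8)
Y(q, x) = q²*x²/3 (Y(q, x) = (x*q)²/3 = (q*x)²/3 = (q²*x²)/3 = q²*x²/3)
B(M) = 64*M⁴/3 (B(M) = (⅓)*(M²)²*8² = (⅓)*M⁴*64 = 64*M⁴/3)
(v(-5, -15) + B(j(-3))) - 215 = ((3/2 + (½)*(-15)) + (64/3)*(-3)⁴) - 215 = ((3/2 - 15/2) + (64/3)*81) - 215 = (-6 + 1728) - 215 = 1722 - 215 = 1507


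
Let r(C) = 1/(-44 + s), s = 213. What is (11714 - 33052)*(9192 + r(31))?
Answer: -33147494762/169 ≈ -1.9614e+8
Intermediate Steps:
r(C) = 1/169 (r(C) = 1/(-44 + 213) = 1/169)
(11714 - 33052)*(9192 + r(31)) = (11714 - 33052)*(9192 + 1/169) = -21338*1553449/169 = -33147494762/169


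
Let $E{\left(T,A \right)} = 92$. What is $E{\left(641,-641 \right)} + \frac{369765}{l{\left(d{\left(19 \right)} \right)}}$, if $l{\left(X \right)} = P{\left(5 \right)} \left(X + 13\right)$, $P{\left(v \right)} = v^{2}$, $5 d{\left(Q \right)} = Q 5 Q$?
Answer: $\frac{22363}{170} \approx 131.55$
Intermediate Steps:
$d{\left(Q \right)} = Q^{2}$ ($d{\left(Q \right)} = \frac{Q 5 Q}{5} = \frac{5 Q Q}{5} = \frac{5 Q^{2}}{5} = Q^{2}$)
$l{\left(X \right)} = 325 + 25 X$ ($l{\left(X \right)} = 5^{2} \left(X + 13\right) = 25 \left(13 + X\right) = 325 + 25 X$)
$E{\left(641,-641 \right)} + \frac{369765}{l{\left(d{\left(19 \right)} \right)}} = 92 + \frac{369765}{325 + 25 \cdot 19^{2}} = 92 + \frac{369765}{325 + 25 \cdot 361} = 92 + \frac{369765}{325 + 9025} = 92 + \frac{369765}{9350} = 92 + 369765 \cdot \frac{1}{9350} = 92 + \frac{6723}{170} = \frac{22363}{170}$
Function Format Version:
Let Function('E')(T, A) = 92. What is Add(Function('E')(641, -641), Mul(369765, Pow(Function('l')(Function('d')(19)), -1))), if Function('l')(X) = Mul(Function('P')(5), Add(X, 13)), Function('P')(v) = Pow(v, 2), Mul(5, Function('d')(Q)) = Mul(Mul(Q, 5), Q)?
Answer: Rational(22363, 170) ≈ 131.55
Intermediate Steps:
Function('d')(Q) = Pow(Q, 2) (Function('d')(Q) = Mul(Rational(1, 5), Mul(Mul(Q, 5), Q)) = Mul(Rational(1, 5), Mul(Mul(5, Q), Q)) = Mul(Rational(1, 5), Mul(5, Pow(Q, 2))) = Pow(Q, 2))
Function('l')(X) = Add(325, Mul(25, X)) (Function('l')(X) = Mul(Pow(5, 2), Add(X, 13)) = Mul(25, Add(13, X)) = Add(325, Mul(25, X)))
Add(Function('E')(641, -641), Mul(369765, Pow(Function('l')(Function('d')(19)), -1))) = Add(92, Mul(369765, Pow(Add(325, Mul(25, Pow(19, 2))), -1))) = Add(92, Mul(369765, Pow(Add(325, Mul(25, 361)), -1))) = Add(92, Mul(369765, Pow(Add(325, 9025), -1))) = Add(92, Mul(369765, Pow(9350, -1))) = Add(92, Mul(369765, Rational(1, 9350))) = Add(92, Rational(6723, 170)) = Rational(22363, 170)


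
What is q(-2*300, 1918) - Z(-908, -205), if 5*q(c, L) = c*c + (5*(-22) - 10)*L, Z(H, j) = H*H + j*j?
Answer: -840521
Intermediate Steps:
Z(H, j) = H² + j²
q(c, L) = -24*L + c²/5 (q(c, L) = (c*c + (5*(-22) - 10)*L)/5 = (c² + (-110 - 10)*L)/5 = (c² - 120*L)/5 = -24*L + c²/5)
q(-2*300, 1918) - Z(-908, -205) = (-24*1918 + (-2*300)²/5) - ((-908)² + (-205)²) = (-46032 + (⅕)*(-600)²) - (824464 + 42025) = (-46032 + (⅕)*360000) - 1*866489 = (-46032 + 72000) - 866489 = 25968 - 866489 = -840521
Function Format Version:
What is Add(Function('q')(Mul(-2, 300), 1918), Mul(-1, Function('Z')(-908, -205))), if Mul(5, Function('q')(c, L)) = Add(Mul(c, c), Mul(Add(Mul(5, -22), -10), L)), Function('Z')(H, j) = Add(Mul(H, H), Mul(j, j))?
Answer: -840521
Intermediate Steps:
Function('Z')(H, j) = Add(Pow(H, 2), Pow(j, 2))
Function('q')(c, L) = Add(Mul(-24, L), Mul(Rational(1, 5), Pow(c, 2))) (Function('q')(c, L) = Mul(Rational(1, 5), Add(Mul(c, c), Mul(Add(Mul(5, -22), -10), L))) = Mul(Rational(1, 5), Add(Pow(c, 2), Mul(Add(-110, -10), L))) = Mul(Rational(1, 5), Add(Pow(c, 2), Mul(-120, L))) = Add(Mul(-24, L), Mul(Rational(1, 5), Pow(c, 2))))
Add(Function('q')(Mul(-2, 300), 1918), Mul(-1, Function('Z')(-908, -205))) = Add(Add(Mul(-24, 1918), Mul(Rational(1, 5), Pow(Mul(-2, 300), 2))), Mul(-1, Add(Pow(-908, 2), Pow(-205, 2)))) = Add(Add(-46032, Mul(Rational(1, 5), Pow(-600, 2))), Mul(-1, Add(824464, 42025))) = Add(Add(-46032, Mul(Rational(1, 5), 360000)), Mul(-1, 866489)) = Add(Add(-46032, 72000), -866489) = Add(25968, -866489) = -840521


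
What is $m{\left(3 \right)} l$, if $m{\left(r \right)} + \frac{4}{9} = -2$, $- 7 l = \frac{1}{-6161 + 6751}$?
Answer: $\frac{11}{18585} \approx 0.00059188$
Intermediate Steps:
$l = - \frac{1}{4130}$ ($l = - \frac{1}{7 \left(-6161 + 6751\right)} = - \frac{1}{7 \cdot 590} = \left(- \frac{1}{7}\right) \frac{1}{590} = - \frac{1}{4130} \approx -0.00024213$)
$m{\left(r \right)} = - \frac{22}{9}$ ($m{\left(r \right)} = - \frac{4}{9} - 2 = - \frac{22}{9}$)
$m{\left(3 \right)} l = \left(- \frac{22}{9}\right) \left(- \frac{1}{4130}\right) = \frac{11}{18585}$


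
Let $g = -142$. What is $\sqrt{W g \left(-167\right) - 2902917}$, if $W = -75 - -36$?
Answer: $3 i \sqrt{425307} \approx 1956.5 i$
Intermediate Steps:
$W = -39$ ($W = -75 + 36 = -39$)
$\sqrt{W g \left(-167\right) - 2902917} = \sqrt{\left(-39\right) \left(-142\right) \left(-167\right) - 2902917} = \sqrt{5538 \left(-167\right) - 2902917} = \sqrt{-924846 - 2902917} = \sqrt{-3827763} = 3 i \sqrt{425307}$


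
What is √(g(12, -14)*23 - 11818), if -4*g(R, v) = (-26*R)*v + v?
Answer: I*√147414/2 ≈ 191.97*I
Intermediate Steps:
g(R, v) = -v/4 + 13*R*v/2 (g(R, v) = -((-26*R)*v + v)/4 = -(-26*R*v + v)/4 = -(v - 26*R*v)/4 = -v/4 + 13*R*v/2)
√(g(12, -14)*23 - 11818) = √(((¼)*(-14)*(-1 + 26*12))*23 - 11818) = √(((¼)*(-14)*(-1 + 312))*23 - 11818) = √(((¼)*(-14)*311)*23 - 11818) = √(-2177/2*23 - 11818) = √(-50071/2 - 11818) = √(-73707/2) = I*√147414/2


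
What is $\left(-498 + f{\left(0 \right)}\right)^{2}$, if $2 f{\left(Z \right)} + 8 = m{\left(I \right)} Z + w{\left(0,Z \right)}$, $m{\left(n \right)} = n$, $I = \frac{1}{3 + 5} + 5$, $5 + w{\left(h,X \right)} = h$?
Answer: $\frac{1018081}{4} \approx 2.5452 \cdot 10^{5}$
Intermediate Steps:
$w{\left(h,X \right)} = -5 + h$
$I = \frac{41}{8}$ ($I = \frac{1}{8} + 5 = \frac{41}{8} \approx 5.125$)
$f{\left(Z \right)} = - \frac{13}{2} + \frac{41 Z}{16}$ ($f{\left(Z \right)} = -4 + \frac{\frac{41 Z}{8} + \left(-5 + 0\right)}{2} = -4 + \frac{\frac{41 Z}{8} - 5}{2} = -4 + \frac{-5 + \frac{41 Z}{8}}{2} = -4 + \left(- \frac{5}{2} + \frac{41 Z}{16}\right) = - \frac{13}{2} + \frac{41 Z}{16}$)
$\left(-498 + f{\left(0 \right)}\right)^{2} = \left(-498 + \left(- \frac{13}{2} + \frac{41}{16} \cdot 0\right)\right)^{2} = \left(-498 + \left(- \frac{13}{2} + 0\right)\right)^{2} = \left(-498 - \frac{13}{2}\right)^{2} = \left(- \frac{1009}{2}\right)^{2} = \frac{1018081}{4}$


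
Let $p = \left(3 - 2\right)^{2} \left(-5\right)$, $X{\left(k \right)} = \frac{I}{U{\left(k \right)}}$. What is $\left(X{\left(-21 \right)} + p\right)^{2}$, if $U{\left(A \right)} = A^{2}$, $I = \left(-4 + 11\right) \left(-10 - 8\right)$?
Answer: $\frac{1369}{49} \approx 27.939$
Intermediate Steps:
$I = -126$ ($I = 7 \left(-18\right) = -126$)
$X{\left(k \right)} = - \frac{126}{k^{2}}$
$p = -5$ ($p = 1^{2} \left(-5\right) = 1 \left(-5\right) = -5$)
$\left(X{\left(-21 \right)} + p\right)^{2} = \left(- \frac{126}{441} - 5\right)^{2} = \left(\left(-126\right) \frac{1}{441} - 5\right)^{2} = \left(- \frac{2}{7} - 5\right)^{2} = \left(- \frac{37}{7}\right)^{2} = \frac{1369}{49}$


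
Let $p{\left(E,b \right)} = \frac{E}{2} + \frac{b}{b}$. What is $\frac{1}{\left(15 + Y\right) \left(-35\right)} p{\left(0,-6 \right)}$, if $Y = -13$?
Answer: $- \frac{1}{70} \approx -0.014286$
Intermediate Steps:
$p{\left(E,b \right)} = 1 + \frac{E}{2}$ ($p{\left(E,b \right)} = E \frac{1}{2} + 1 = \frac{E}{2} + 1 = 1 + \frac{E}{2}$)
$\frac{1}{\left(15 + Y\right) \left(-35\right)} p{\left(0,-6 \right)} = \frac{1}{\left(15 - 13\right) \left(-35\right)} \left(1 + \frac{1}{2} \cdot 0\right) = \frac{1}{2} \left(- \frac{1}{35}\right) \left(1 + 0\right) = \frac{1}{2} \left(- \frac{1}{35}\right) 1 = \left(- \frac{1}{70}\right) 1 = - \frac{1}{70}$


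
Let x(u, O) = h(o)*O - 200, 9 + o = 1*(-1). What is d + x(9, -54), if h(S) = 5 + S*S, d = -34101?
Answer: -39971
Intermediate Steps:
o = -10 (o = -9 + 1*(-1) = -9 - 1 = -10)
h(S) = 5 + S²
x(u, O) = -200 + 105*O (x(u, O) = (5 + (-10)²)*O - 200 = (5 + 100)*O - 200 = 105*O - 200 = -200 + 105*O)
d + x(9, -54) = -34101 + (-200 + 105*(-54)) = -34101 + (-200 - 5670) = -34101 - 5870 = -39971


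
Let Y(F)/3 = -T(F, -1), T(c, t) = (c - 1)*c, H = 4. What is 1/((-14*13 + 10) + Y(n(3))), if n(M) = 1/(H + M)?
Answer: -49/8410 ≈ -0.0058264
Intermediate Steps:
n(M) = 1/(4 + M)
T(c, t) = c*(-1 + c) (T(c, t) = (-1 + c)*c = c*(-1 + c))
Y(F) = -3*F*(-1 + F) (Y(F) = 3*(-F*(-1 + F)) = -3*F*(-1 + F))
1/((-14*13 + 10) + Y(n(3))) = 1/((-14*13 + 10) + 3*(1 - 1/(4 + 3))/(4 + 3)) = 1/((-182 + 10) + 3*(1 - 1/7)/7) = 1/(-172 + 3*(1/7)*(1 - 1*1/7)) = 1/(-172 + 3*(1/7)*(1 - 1/7)) = 1/(-172 + 3*(1/7)*(6/7)) = 1/(-172 + 18/49) = 1/(-8410/49) = -49/8410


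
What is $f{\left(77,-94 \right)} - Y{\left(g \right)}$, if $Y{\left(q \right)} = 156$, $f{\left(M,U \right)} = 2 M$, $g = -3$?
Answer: $-2$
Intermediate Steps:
$f{\left(77,-94 \right)} - Y{\left(g \right)} = 2 \cdot 77 - 156 = 154 - 156 = -2$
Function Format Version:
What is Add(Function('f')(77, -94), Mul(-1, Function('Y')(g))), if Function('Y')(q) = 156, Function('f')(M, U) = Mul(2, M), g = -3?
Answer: -2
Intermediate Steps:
Add(Function('f')(77, -94), Mul(-1, Function('Y')(g))) = Add(Mul(2, 77), Mul(-1, 156)) = Add(154, -156) = -2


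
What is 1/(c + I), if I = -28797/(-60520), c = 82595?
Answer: 60520/4998678197 ≈ 1.2107e-5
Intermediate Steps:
I = 28797/60520 (I = -28797*(-1/60520) = 28797/60520 ≈ 0.47583)
1/(c + I) = 1/(82595 + 28797/60520) = 1/(4998678197/60520) = 60520/4998678197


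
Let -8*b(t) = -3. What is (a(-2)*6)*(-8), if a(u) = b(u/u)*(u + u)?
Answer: 72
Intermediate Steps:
b(t) = 3/8 (b(t) = -1/8*(-3) = 3/8)
a(u) = 3*u/4 (a(u) = 3*(u + u)/8 = 3*(2*u)/8 = 3*u/4)
(a(-2)*6)*(-8) = (((3/4)*(-2))*6)*(-8) = -3/2*6*(-8) = -9*(-8) = 72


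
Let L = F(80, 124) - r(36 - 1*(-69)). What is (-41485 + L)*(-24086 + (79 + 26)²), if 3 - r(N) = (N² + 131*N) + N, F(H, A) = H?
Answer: 215806903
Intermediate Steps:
r(N) = 3 - N² - 132*N (r(N) = 3 - ((N² + 131*N) + N) = 3 - (N² + 132*N) = 3 + (-N² - 132*N) = 3 - N² - 132*N)
L = 24962 (L = 80 - (3 - (36 - 1*(-69))² - 132*(36 - 1*(-69))) = 80 - (3 - (36 + 69)² - 132*(36 + 69)) = 80 - (3 - 1*105² - 132*105) = 80 - (3 - 1*11025 - 13860) = 80 - (3 - 11025 - 13860) = 80 - 1*(-24882) = 80 + 24882 = 24962)
(-41485 + L)*(-24086 + (79 + 26)²) = (-41485 + 24962)*(-24086 + (79 + 26)²) = -16523*(-24086 + 105²) = -16523*(-24086 + 11025) = -16523*(-13061) = 215806903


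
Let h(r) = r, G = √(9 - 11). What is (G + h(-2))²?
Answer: (2 - I*√2)² ≈ 2.0 - 5.6569*I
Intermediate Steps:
G = I*√2 (G = √(-2) = I*√2 ≈ 1.4142*I)
(G + h(-2))² = (I*√2 - 2)² = (-2 + I*√2)²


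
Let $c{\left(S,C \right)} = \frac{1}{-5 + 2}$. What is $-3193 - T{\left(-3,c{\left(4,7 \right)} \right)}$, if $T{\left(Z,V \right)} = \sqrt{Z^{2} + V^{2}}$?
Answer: $-3193 - \frac{\sqrt{82}}{3} \approx -3196.0$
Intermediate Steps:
$c{\left(S,C \right)} = - \frac{1}{3}$ ($c{\left(S,C \right)} = \frac{1}{-3} = - \frac{1}{3}$)
$T{\left(Z,V \right)} = \sqrt{V^{2} + Z^{2}}$
$-3193 - T{\left(-3,c{\left(4,7 \right)} \right)} = -3193 - \sqrt{\left(- \frac{1}{3}\right)^{2} + \left(-3\right)^{2}} = -3193 - \sqrt{\frac{1}{9} + 9} = -3193 - \sqrt{\frac{82}{9}} = -3193 - \frac{\sqrt{82}}{3}$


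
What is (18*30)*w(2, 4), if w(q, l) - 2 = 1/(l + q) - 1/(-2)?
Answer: 1440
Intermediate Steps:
w(q, l) = 5/2 + 1/(l + q) (w(q, l) = 2 + (1/(l + q) - 1/(-2)) = 2 + (1/(l + q) - 1*(-1/2)) = 2 + (1/(l + q) + 1/2) = 2 + (1/2 + 1/(l + q)) = 5/2 + 1/(l + q))
(18*30)*w(2, 4) = (18*30)*((2 + 5*4 + 5*2)/(2*(4 + 2))) = 540*((1/2)*(2 + 20 + 10)/6) = 540*((1/2)*(1/6)*32) = 540*(8/3) = 1440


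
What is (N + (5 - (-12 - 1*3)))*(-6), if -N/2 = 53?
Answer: 516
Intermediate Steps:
N = -106 (N = -2*53 = -106)
(N + (5 - (-12 - 1*3)))*(-6) = (-106 + (5 - (-12 - 1*3)))*(-6) = (-106 + (5 - (-12 - 3)))*(-6) = (-106 + (5 - 1*(-15)))*(-6) = (-106 + (5 + 15))*(-6) = (-106 + 20)*(-6) = -86*(-6) = 516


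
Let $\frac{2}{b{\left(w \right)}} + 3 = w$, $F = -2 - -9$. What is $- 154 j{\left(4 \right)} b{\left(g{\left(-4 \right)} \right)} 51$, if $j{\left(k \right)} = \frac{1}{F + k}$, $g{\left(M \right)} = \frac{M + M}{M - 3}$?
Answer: $\frac{9996}{13} \approx 768.92$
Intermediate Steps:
$g{\left(M \right)} = \frac{2 M}{-3 + M}$
$F = 7$ ($F = -2 + 9 = 7$)
$b{\left(w \right)} = \frac{2}{-3 + w}$
$j{\left(k \right)} = \frac{1}{7 + k}$
$- 154 j{\left(4 \right)} b{\left(g{\left(-4 \right)} \right)} 51 = - 154 \frac{2 \frac{1}{-3 + 2 \left(-4\right) \frac{1}{-3 - 4}}}{7 + 4} \cdot 51 = - 154 \frac{2 \frac{1}{-3 + 2 \left(-4\right) \frac{1}{-7}}}{11} \cdot 51 = - 154 \frac{2 \frac{1}{-3 + 2 \left(-4\right) \left(- \frac{1}{7}\right)}}{11} \cdot 51 = - 154 \frac{2 \frac{1}{-3 + \frac{8}{7}}}{11} \cdot 51 = - 154 \frac{2 \frac{1}{- \frac{13}{7}}}{11} \cdot 51 = - 154 \frac{2 \left(- \frac{7}{13}\right)}{11} \cdot 51 = - 154 \cdot \frac{1}{11} \left(- \frac{14}{13}\right) 51 = \left(-154\right) \left(- \frac{14}{143}\right) 51 = \frac{196}{13} \cdot 51 = \frac{9996}{13}$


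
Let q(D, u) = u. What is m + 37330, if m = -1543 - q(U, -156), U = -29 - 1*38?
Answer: 35943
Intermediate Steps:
U = -67 (U = -29 - 38 = -67)
m = -1387 (m = -1543 - 1*(-156) = -1543 + 156 = -1387)
m + 37330 = -1387 + 37330 = 35943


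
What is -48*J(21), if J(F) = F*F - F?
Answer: -20160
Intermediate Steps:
J(F) = F² - F
-48*J(21) = -1008*(-1 + 21) = -1008*20 = -48*420 = -20160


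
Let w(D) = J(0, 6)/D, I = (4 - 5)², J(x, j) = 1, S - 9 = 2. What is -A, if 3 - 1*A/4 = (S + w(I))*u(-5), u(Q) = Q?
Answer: -252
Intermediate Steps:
S = 11 (S = 9 + 2 = 11)
I = 1 (I = (-1)² = 1)
w(D) = 1/D
A = 252 (A = 12 - 4*(11 + 1/1)*(-5) = 12 - 4*(11 + 1)*(-5) = 12 - 48*(-5) = 12 - 4*(-60) = 12 + 240 = 252)
-A = -1*252 = -252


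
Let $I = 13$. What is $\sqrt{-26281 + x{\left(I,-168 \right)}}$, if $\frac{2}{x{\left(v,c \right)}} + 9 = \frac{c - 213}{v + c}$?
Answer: $\frac{i \sqrt{39973866}}{39} \approx 162.11 i$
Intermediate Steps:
$x{\left(v,c \right)} = \frac{2}{-9 + \frac{-213 + c}{c + v}}$ ($x{\left(v,c \right)} = \frac{2}{-9 + \frac{c - 213}{v + c}} = \frac{2}{-9 + \frac{-213 + c}{c + v}}$)
$\sqrt{-26281 + x{\left(I,-168 \right)}} = \sqrt{-26281 + \frac{2 \left(\left(-1\right) \left(-168\right) - 13\right)}{213 + 8 \left(-168\right) + 9 \cdot 13}} = \sqrt{-26281 + \frac{2 \left(168 - 13\right)}{213 - 1344 + 117}} = \sqrt{-26281 + 2 \frac{1}{-1014} \cdot 155} = \sqrt{-26281 + 2 \left(- \frac{1}{1014}\right) 155} = \sqrt{-26281 - \frac{155}{507}} = \sqrt{- \frac{13324622}{507}} = \frac{i \sqrt{39973866}}{39}$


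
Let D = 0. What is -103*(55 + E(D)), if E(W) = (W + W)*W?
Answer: -5665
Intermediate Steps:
E(W) = 2*W² (E(W) = (2*W)*W = 2*W²)
-103*(55 + E(D)) = -103*(55 + 2*0²) = -103*(55 + 2*0) = -103*(55 + 0) = -103*55 = -5665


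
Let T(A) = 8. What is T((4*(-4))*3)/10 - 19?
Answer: -91/5 ≈ -18.200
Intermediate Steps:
T((4*(-4))*3)/10 - 19 = 8/10 - 19 = 8*(⅒) - 19 = ⅘ - 19 = -91/5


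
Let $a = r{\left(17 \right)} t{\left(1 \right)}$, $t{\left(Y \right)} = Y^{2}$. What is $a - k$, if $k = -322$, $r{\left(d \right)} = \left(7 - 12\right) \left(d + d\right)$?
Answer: $152$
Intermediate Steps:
$r{\left(d \right)} = - 10 d$ ($r{\left(d \right)} = - 5 \cdot 2 d = - 10 d$)
$a = -170$ ($a = \left(-10\right) 17 \cdot 1^{2} = \left(-170\right) 1 = -170$)
$a - k = -170 - -322 = -170 + 322 = 152$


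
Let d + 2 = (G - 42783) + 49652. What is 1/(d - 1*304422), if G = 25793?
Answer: -1/271762 ≈ -3.6797e-6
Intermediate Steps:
d = 32660 (d = -2 + ((25793 - 42783) + 49652) = -2 + (-16990 + 49652) = -2 + 32662 = 32660)
1/(d - 1*304422) = 1/(32660 - 1*304422) = 1/(32660 - 304422) = 1/(-271762) = -1/271762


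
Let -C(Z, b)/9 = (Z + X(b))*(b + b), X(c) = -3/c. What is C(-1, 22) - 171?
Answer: 279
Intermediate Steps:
C(Z, b) = -18*b*(Z - 3/b) (C(Z, b) = -9*(Z - 3/b)*(b + b) = -9*(Z - 3/b)*2*b = -18*b*(Z - 3/b))
C(-1, 22) - 171 = (54 - 18*(-1)*22) - 171 = (54 + 396) - 171 = 450 - 171 = 279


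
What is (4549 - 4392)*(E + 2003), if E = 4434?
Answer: 1010609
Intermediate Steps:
(4549 - 4392)*(E + 2003) = (4549 - 4392)*(4434 + 2003) = 157*6437 = 1010609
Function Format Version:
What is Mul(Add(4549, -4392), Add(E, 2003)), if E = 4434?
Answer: 1010609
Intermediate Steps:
Mul(Add(4549, -4392), Add(E, 2003)) = Mul(Add(4549, -4392), Add(4434, 2003)) = Mul(157, 6437) = 1010609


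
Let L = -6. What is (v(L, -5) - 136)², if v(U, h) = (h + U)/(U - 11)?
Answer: 5294601/289 ≈ 18320.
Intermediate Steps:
v(U, h) = (U + h)/(-11 + U)
(v(L, -5) - 136)² = ((-6 - 5)/(-11 - 6) - 136)² = (-11/(-17) - 136)² = (-1/17*(-11) - 136)² = (11/17 - 136)² = (-2301/17)² = 5294601/289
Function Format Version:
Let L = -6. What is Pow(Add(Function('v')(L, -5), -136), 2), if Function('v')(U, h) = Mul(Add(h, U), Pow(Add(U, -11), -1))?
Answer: Rational(5294601, 289) ≈ 18320.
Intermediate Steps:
Function('v')(U, h) = Mul(Pow(Add(-11, U), -1), Add(U, h)) (Function('v')(U, h) = Mul(Add(U, h), Pow(Add(-11, U), -1)) = Mul(Pow(Add(-11, U), -1), Add(U, h)))
Pow(Add(Function('v')(L, -5), -136), 2) = Pow(Add(Mul(Pow(Add(-11, -6), -1), Add(-6, -5)), -136), 2) = Pow(Add(Mul(Pow(-17, -1), -11), -136), 2) = Pow(Add(Mul(Rational(-1, 17), -11), -136), 2) = Pow(Add(Rational(11, 17), -136), 2) = Pow(Rational(-2301, 17), 2) = Rational(5294601, 289)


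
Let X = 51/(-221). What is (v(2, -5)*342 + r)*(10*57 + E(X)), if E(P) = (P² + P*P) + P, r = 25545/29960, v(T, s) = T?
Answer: 395217175833/1012648 ≈ 3.9028e+5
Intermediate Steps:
r = 5109/5992 (r = 25545*(1/29960) = 5109/5992 ≈ 0.85264)
X = -3/13 (X = 51*(-1/221) = -3/13 ≈ -0.23077)
E(P) = P + 2*P² (E(P) = (P² + P²) + P = 2*P² + P = P + 2*P²)
(v(2, -5)*342 + r)*(10*57 + E(X)) = (2*342 + 5109/5992)*(10*57 - 3*(1 + 2*(-3/13))/13) = (684 + 5109/5992)*(570 - 3*(1 - 6/13)/13) = 4103637*(570 - 3/13*7/13)/5992 = 4103637*(570 - 21/169)/5992 = (4103637/5992)*(96309/169) = 395217175833/1012648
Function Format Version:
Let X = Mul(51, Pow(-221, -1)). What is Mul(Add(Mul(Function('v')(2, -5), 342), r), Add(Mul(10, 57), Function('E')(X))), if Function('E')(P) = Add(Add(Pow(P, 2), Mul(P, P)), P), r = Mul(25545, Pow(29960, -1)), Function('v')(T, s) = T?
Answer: Rational(395217175833, 1012648) ≈ 3.9028e+5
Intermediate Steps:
r = Rational(5109, 5992) (r = Mul(25545, Rational(1, 29960)) = Rational(5109, 5992) ≈ 0.85264)
X = Rational(-3, 13) (X = Mul(51, Rational(-1, 221)) = Rational(-3, 13) ≈ -0.23077)
Function('E')(P) = Add(P, Mul(2, Pow(P, 2))) (Function('E')(P) = Add(Add(Pow(P, 2), Pow(P, 2)), P) = Add(Mul(2, Pow(P, 2)), P) = Add(P, Mul(2, Pow(P, 2))))
Mul(Add(Mul(Function('v')(2, -5), 342), r), Add(Mul(10, 57), Function('E')(X))) = Mul(Add(Mul(2, 342), Rational(5109, 5992)), Add(Mul(10, 57), Mul(Rational(-3, 13), Add(1, Mul(2, Rational(-3, 13)))))) = Mul(Add(684, Rational(5109, 5992)), Add(570, Mul(Rational(-3, 13), Add(1, Rational(-6, 13))))) = Mul(Rational(4103637, 5992), Add(570, Mul(Rational(-3, 13), Rational(7, 13)))) = Mul(Rational(4103637, 5992), Add(570, Rational(-21, 169))) = Mul(Rational(4103637, 5992), Rational(96309, 169)) = Rational(395217175833, 1012648)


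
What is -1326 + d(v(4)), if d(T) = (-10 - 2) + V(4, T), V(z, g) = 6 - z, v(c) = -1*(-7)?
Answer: -1336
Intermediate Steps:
v(c) = 7
d(T) = -10 (d(T) = (-10 - 2) + (6 - 1*4) = -12 + (6 - 4) = -12 + 2 = -10)
-1326 + d(v(4)) = -1326 - 10 = -1336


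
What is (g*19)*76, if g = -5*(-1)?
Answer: 7220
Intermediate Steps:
g = 5
(g*19)*76 = (5*19)*76 = 95*76 = 7220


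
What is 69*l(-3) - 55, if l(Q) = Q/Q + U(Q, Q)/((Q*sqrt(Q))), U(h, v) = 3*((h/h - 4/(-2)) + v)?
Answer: 0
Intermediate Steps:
U(h, v) = 9 + 3*v (U(h, v) = 3*((1 - 4*(-1/2)) + v) = 3*((1 + 2) + v) = 3*(3 + v) = 9 + 3*v)
l(Q) = 1 + (9 + 3*Q)/Q**(3/2) (l(Q) = Q/Q + (9 + 3*Q)/((Q*sqrt(Q))) = 1 + (9 + 3*Q)/(Q**(3/2)) = 1 + (9 + 3*Q)/Q**(3/2))
69*l(-3) - 55 = 69*((9 + (-3)**(3/2) + 3*(-3))/(-3)**(3/2)) - 55 = 69*((I*sqrt(3)/9)*(9 - 3*I*sqrt(3) - 9)) - 55 = 69*((I*sqrt(3)/9)*(-3*I*sqrt(3))) - 55 = 69*1 - 55 = 69 - 55 = 14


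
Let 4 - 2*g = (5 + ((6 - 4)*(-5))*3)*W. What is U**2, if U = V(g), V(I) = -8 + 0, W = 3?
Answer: 64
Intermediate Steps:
g = 79/2 (g = 2 - (5 + ((6 - 4)*(-5))*3)*3/2 = 2 - (5 + (2*(-5))*3)*3/2 = 2 - (5 - 10*3)*3/2 = 2 - (5 - 30)*3/2 = 2 - (-25)*3/2 = 2 - 1/2*(-75) = 2 + 75/2 = 79/2 ≈ 39.500)
V(I) = -8
U = -8
U**2 = (-8)**2 = 64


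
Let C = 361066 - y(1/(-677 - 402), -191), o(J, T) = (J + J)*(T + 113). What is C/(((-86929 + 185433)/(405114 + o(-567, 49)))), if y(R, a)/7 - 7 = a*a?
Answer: 5847885975/24626 ≈ 2.3747e+5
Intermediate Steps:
y(R, a) = 49 + 7*a**2 (y(R, a) = 49 + 7*(a*a) = 49 + 7*a**2)
o(J, T) = 2*J*(113 + T) (o(J, T) = (2*J)*(113 + T) = 2*J*(113 + T))
C = 105650 (C = 361066 - (49 + 7*(-191)**2) = 361066 - (49 + 7*36481) = 361066 - (49 + 255367) = 361066 - 1*255416 = 361066 - 255416 = 105650)
C/(((-86929 + 185433)/(405114 + o(-567, 49)))) = 105650/(((-86929 + 185433)/(405114 + 2*(-567)*(113 + 49)))) = 105650/((98504/(405114 + 2*(-567)*162))) = 105650/((98504/(405114 - 183708))) = 105650/((98504/221406)) = 105650/((98504*(1/221406))) = 105650/(49252/110703) = 105650*(110703/49252) = 5847885975/24626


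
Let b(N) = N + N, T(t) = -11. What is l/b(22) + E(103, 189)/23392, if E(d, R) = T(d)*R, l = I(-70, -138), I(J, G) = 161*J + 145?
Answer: -65081869/257312 ≈ -252.93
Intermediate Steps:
b(N) = 2*N
I(J, G) = 145 + 161*J
l = -11125 (l = 145 + 161*(-70) = 145 - 11270 = -11125)
E(d, R) = -11*R
l/b(22) + E(103, 189)/23392 = -11125/(2*22) - 11*189/23392 = -11125/44 - 2079*1/23392 = -11125*1/44 - 2079/23392 = -11125/44 - 2079/23392 = -65081869/257312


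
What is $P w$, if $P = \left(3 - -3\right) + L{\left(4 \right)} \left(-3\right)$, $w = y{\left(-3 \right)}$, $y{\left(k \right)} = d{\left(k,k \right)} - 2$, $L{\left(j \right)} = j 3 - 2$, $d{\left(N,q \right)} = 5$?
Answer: $-72$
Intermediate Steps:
$L{\left(j \right)} = -2 + 3 j$ ($L{\left(j \right)} = 3 j - 2 = -2 + 3 j$)
$y{\left(k \right)} = 3$ ($y{\left(k \right)} = 5 - 2 = 3$)
$w = 3$
$P = -24$ ($P = \left(3 - -3\right) + \left(-2 + 3 \cdot 4\right) \left(-3\right) = \left(3 + 3\right) + \left(-2 + 12\right) \left(-3\right) = 6 + 10 \left(-3\right) = 6 - 30 = -24$)
$P w = \left(-24\right) 3 = -72$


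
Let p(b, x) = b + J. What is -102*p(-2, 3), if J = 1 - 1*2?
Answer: 306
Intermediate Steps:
J = -1 (J = 1 - 2 = -1)
p(b, x) = -1 + b (p(b, x) = b - 1 = -1 + b)
-102*p(-2, 3) = -102*(-1 - 2) = -102*(-3) = 306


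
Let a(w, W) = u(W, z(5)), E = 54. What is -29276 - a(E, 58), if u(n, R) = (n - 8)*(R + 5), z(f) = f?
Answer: -29776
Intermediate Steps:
u(n, R) = (-8 + n)*(5 + R)
a(w, W) = -80 + 10*W (a(w, W) = -40 - 8*5 + 5*W + 5*W = -40 - 40 + 5*W + 5*W = -80 + 10*W)
-29276 - a(E, 58) = -29276 - (-80 + 10*58) = -29276 - (-80 + 580) = -29276 - 1*500 = -29276 - 500 = -29776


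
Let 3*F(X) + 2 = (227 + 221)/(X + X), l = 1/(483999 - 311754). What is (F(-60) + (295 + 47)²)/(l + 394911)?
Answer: 30219202501/102032167794 ≈ 0.29617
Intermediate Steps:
l = 1/172245 ≈ 5.8057e-6
F(X) = -⅔ + 224/(3*X) (F(X) = -⅔ + ((227 + 221)/(X + X))/3 = -⅔ + (448/((2*X)))/3 = -⅔ + (448*(1/(2*X)))/3 = -⅔ + (224/X)/3 = -⅔ + 224/(3*X))
(F(-60) + (295 + 47)²)/(l + 394911) = ((⅔)*(112 - 1*(-60))/(-60) + (295 + 47)²)/(1/172245 + 394911) = ((⅔)*(-1/60)*(112 + 60) + 342²)/(68021445196/172245) = ((⅔)*(-1/60)*172 + 116964)*(172245/68021445196) = (-86/45 + 116964)*(172245/68021445196) = (5263294/45)*(172245/68021445196) = 30219202501/102032167794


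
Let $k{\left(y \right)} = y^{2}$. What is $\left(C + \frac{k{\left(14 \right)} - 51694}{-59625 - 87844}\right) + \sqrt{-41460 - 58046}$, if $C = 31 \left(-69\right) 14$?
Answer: $- \frac{4416055176}{147469} + i \sqrt{99506} \approx -29946.0 + 315.45 i$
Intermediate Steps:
$C = -29946$ ($C = \left(-2139\right) 14 = -29946$)
$\left(C + \frac{k{\left(14 \right)} - 51694}{-59625 - 87844}\right) + \sqrt{-41460 - 58046} = \left(-29946 + \frac{14^{2} - 51694}{-59625 - 87844}\right) + \sqrt{-41460 - 58046} = \left(-29946 + \frac{196 - 51694}{-147469}\right) + \sqrt{-99506} = \left(-29946 - - \frac{51498}{147469}\right) + i \sqrt{99506} = \left(-29946 + \frac{51498}{147469}\right) + i \sqrt{99506} = - \frac{4416055176}{147469} + i \sqrt{99506}$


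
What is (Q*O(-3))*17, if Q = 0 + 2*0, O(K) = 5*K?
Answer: 0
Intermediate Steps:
Q = 0 (Q = 0 + 0 = 0)
(Q*O(-3))*17 = (0*(5*(-3)))*17 = (0*(-15))*17 = 0*17 = 0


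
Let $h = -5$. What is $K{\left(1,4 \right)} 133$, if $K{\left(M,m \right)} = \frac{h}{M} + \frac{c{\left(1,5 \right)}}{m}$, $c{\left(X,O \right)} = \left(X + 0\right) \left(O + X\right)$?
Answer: $- \frac{931}{2} \approx -465.5$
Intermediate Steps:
$c{\left(X,O \right)} = X \left(O + X\right)$
$K{\left(M,m \right)} = - \frac{5}{M} + \frac{6}{m}$ ($K{\left(M,m \right)} = - \frac{5}{M} + \frac{1 \left(5 + 1\right)}{m} = - \frac{5}{M} + \frac{1 \cdot 6}{m} = - \frac{5}{M} + \frac{6}{m}$)
$K{\left(1,4 \right)} 133 = \left(- \frac{5}{1} + \frac{6}{4}\right) 133 = \left(\left(-5\right) 1 + 6 \cdot \frac{1}{4}\right) 133 = \left(-5 + \frac{3}{2}\right) 133 = \left(- \frac{7}{2}\right) 133 = - \frac{931}{2}$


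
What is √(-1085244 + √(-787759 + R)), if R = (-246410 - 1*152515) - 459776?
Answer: √(-1085244 + 6*I*√45735) ≈ 0.616 + 1041.8*I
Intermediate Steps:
R = -858701 (R = (-246410 - 152515) - 459776 = -398925 - 459776 = -858701)
√(-1085244 + √(-787759 + R)) = √(-1085244 + √(-787759 - 858701)) = √(-1085244 + √(-1646460)) = √(-1085244 + 6*I*√45735)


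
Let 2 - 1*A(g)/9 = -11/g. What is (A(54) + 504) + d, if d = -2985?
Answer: -14767/6 ≈ -2461.2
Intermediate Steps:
A(g) = 18 + 99/g (A(g) = 18 - (-99)/g = 18 + 99/g)
(A(54) + 504) + d = ((18 + 99/54) + 504) - 2985 = ((18 + 99*(1/54)) + 504) - 2985 = ((18 + 11/6) + 504) - 2985 = (119/6 + 504) - 2985 = 3143/6 - 2985 = -14767/6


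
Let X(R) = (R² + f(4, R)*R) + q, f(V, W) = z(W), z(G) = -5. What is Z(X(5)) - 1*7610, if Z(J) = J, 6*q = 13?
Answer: -45647/6 ≈ -7607.8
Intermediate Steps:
f(V, W) = -5
q = 13/6 (q = (⅙)*13 = 13/6 ≈ 2.1667)
X(R) = 13/6 + R² - 5*R (X(R) = (R² - 5*R) + 13/6 = 13/6 + R² - 5*R)
Z(X(5)) - 1*7610 = (13/6 + 5² - 5*5) - 1*7610 = (13/6 + 25 - 25) - 7610 = 13/6 - 7610 = -45647/6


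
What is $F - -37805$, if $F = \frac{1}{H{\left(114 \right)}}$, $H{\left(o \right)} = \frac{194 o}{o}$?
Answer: $\frac{7334171}{194} \approx 37805.0$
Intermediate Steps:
$H{\left(o \right)} = 194$
$F = \frac{1}{194} \approx 0.0051546$
$F - -37805 = \frac{1}{194} - -37805 = \frac{1}{194} + 37805 = \frac{7334171}{194}$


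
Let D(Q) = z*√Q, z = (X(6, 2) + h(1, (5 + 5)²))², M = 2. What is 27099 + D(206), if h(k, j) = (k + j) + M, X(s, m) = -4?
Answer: 27099 + 9801*√206 ≈ 1.6777e+5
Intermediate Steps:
h(k, j) = 2 + j + k (h(k, j) = (k + j) + 2 = (j + k) + 2 = 2 + j + k)
z = 9801 (z = (-4 + (2 + (5 + 5)² + 1))² = (-4 + (2 + 10² + 1))² = (-4 + (2 + 100 + 1))² = (-4 + 103)² = 99² = 9801)
D(Q) = 9801*√Q
27099 + D(206) = 27099 + 9801*√206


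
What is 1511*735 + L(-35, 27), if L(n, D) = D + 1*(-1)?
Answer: 1110611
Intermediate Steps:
L(n, D) = -1 + D (L(n, D) = D - 1 = -1 + D)
1511*735 + L(-35, 27) = 1511*735 + (-1 + 27) = 1110585 + 26 = 1110611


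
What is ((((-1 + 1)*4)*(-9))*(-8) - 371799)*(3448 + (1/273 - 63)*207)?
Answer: 324541116306/91 ≈ 3.5664e+9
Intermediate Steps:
((((-1 + 1)*4)*(-9))*(-8) - 371799)*(3448 + (1/273 - 63)*207) = (((0*4)*(-9))*(-8) - 371799)*(3448 + (1/273 - 63)*207) = ((0*(-9))*(-8) - 371799)*(3448 - 17198/273*207) = (0*(-8) - 371799)*(3448 - 1186662/91) = (0 - 371799)*(-872894/91) = -371799*(-872894/91) = 324541116306/91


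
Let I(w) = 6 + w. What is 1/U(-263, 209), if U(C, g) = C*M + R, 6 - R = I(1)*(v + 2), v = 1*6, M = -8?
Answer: 1/2054 ≈ 0.00048685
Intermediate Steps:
v = 6
R = -50 (R = 6 - (6 + 1)*(6 + 2) = 6 - 7*8 = 6 - 1*56 = 6 - 56 = -50)
U(C, g) = -50 - 8*C (U(C, g) = C*(-8) - 50 = -8*C - 50 = -50 - 8*C)
1/U(-263, 209) = 1/(-50 - 8*(-263)) = 1/(-50 + 2104) = 1/2054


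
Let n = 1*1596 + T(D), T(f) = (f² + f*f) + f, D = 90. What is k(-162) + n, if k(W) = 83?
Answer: 17969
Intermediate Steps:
T(f) = f + 2*f² (T(f) = (f² + f²) + f = 2*f² + f = f + 2*f²)
n = 17886 (n = 1*1596 + 90*(1 + 2*90) = 1596 + 90*(1 + 180) = 1596 + 90*181 = 1596 + 16290 = 17886)
k(-162) + n = 83 + 17886 = 17969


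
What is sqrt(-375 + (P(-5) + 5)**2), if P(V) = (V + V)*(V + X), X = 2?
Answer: 5*sqrt(34) ≈ 29.155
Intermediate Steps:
P(V) = 2*V*(2 + V) (P(V) = (V + V)*(V + 2) = (2*V)*(2 + V) = 2*V*(2 + V))
sqrt(-375 + (P(-5) + 5)**2) = sqrt(-375 + (2*(-5)*(2 - 5) + 5)**2) = sqrt(-375 + (2*(-5)*(-3) + 5)**2) = sqrt(-375 + (30 + 5)**2) = sqrt(-375 + 35**2) = sqrt(-375 + 1225) = sqrt(850) = 5*sqrt(34)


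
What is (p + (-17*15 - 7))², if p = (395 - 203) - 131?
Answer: 40401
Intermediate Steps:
p = 61 (p = 192 - 131 = 61)
(p + (-17*15 - 7))² = (61 + (-17*15 - 7))² = (61 + (-255 - 7))² = (61 - 262)² = (-201)² = 40401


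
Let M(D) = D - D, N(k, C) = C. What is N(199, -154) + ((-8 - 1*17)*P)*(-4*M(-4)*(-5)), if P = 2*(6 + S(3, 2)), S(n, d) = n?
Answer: -154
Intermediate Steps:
M(D) = 0
P = 18 (P = 2*(6 + 3) = 2*9 = 18)
N(199, -154) + ((-8 - 1*17)*P)*(-4*M(-4)*(-5)) = -154 + ((-8 - 1*17)*18)*(-4*0*(-5)) = -154 + ((-8 - 17)*18)*(0*(-5)) = -154 - 25*18*0 = -154 - 450*0 = -154 + 0 = -154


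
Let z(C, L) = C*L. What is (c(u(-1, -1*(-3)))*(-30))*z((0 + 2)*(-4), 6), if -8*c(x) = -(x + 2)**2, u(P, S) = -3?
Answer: 180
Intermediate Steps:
c(x) = (2 + x)**2/8 (c(x) = -(-1)*(x + 2)**2/8 = -(-1)*(2 + x)**2/8 = (2 + x)**2/8)
(c(u(-1, -1*(-3)))*(-30))*z((0 + 2)*(-4), 6) = (((2 - 3)**2/8)*(-30))*(((0 + 2)*(-4))*6) = (((1/8)*(-1)**2)*(-30))*((2*(-4))*6) = (((1/8)*1)*(-30))*(-8*6) = ((1/8)*(-30))*(-48) = -15/4*(-48) = 180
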